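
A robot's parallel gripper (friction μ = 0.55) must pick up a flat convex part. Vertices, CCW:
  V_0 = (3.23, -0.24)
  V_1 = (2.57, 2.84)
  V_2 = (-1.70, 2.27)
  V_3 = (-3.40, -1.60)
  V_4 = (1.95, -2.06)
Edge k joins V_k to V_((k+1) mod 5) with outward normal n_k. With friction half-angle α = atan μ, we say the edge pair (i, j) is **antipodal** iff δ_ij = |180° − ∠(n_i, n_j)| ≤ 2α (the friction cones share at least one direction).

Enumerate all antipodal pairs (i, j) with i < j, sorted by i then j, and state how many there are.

count = 4; pairs: (0,2), (1,3), (1,4), (2,4)

α = atan 0.55 = 28.81°;  2α = 57.62°
n_0 = (+0.9778, +0.2095)
n_1 = (-0.1323, +0.9912)
n_2 = (-0.9156, +0.4022)
n_3 = (-0.0857, -0.9963)
n_4 = (+0.8180, -0.5753)
  (0,1): δ = 94.49°  ·
  (0,2): δ = 35.81°  ✓
  (0,3): δ = 72.99°  ·
  (0,4): δ = 132.79°  ·
  (1,2): δ = 121.32°  ·
  (1,3): δ = 12.52°  ✓
  (1,4): δ = 47.28°  ✓
  (2,3): δ = 71.20°  ·
  (2,4): δ = 11.40°  ✓
  (3,4): δ = 120.20°  ·
antipodal pairs: 4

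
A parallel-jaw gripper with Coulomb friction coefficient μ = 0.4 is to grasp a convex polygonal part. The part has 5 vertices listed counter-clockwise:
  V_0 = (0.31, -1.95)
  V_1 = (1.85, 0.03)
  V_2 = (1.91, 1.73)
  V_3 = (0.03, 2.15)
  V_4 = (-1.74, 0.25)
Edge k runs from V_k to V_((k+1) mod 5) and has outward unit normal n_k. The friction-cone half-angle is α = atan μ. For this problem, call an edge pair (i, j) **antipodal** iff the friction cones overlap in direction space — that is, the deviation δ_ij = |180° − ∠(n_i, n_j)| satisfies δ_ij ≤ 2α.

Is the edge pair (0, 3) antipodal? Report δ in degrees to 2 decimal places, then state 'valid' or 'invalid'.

α = atan 0.4 = 21.80°;  2α = 43.60°
edge 0: e_0 = (+1.54, +1.98);  n_0 = (+0.7894, -0.6139)
edge 3: e_3 = (-1.77, -1.90);  n_3 = (-0.7317, +0.6816)
∠(n_0, n_3) = 174.90°
δ = |180° − 174.90°| = 5.10°
5.10° ≤ 2α = 43.60°  →  valid

δ = 5.10°, valid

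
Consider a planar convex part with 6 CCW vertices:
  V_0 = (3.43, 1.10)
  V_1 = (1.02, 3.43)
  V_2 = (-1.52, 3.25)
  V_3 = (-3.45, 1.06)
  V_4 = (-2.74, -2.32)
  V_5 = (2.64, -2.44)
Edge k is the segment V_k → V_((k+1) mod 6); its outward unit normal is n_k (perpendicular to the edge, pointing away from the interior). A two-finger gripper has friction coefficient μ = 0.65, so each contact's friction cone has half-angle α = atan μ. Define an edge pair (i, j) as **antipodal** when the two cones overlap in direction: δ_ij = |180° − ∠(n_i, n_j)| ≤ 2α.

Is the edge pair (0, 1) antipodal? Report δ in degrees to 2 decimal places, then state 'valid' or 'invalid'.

α = atan 0.65 = 33.02°;  2α = 66.05°
edge 0: e_0 = (-2.41, +2.33);  n_0 = (+0.6951, +0.7189)
edge 1: e_1 = (-2.54, -0.18);  n_1 = (-0.0707, +0.9975)
∠(n_0, n_1) = 48.09°
δ = |180° − 48.09°| = 131.91°
131.91° > 2α = 66.05°  →  invalid

δ = 131.91°, invalid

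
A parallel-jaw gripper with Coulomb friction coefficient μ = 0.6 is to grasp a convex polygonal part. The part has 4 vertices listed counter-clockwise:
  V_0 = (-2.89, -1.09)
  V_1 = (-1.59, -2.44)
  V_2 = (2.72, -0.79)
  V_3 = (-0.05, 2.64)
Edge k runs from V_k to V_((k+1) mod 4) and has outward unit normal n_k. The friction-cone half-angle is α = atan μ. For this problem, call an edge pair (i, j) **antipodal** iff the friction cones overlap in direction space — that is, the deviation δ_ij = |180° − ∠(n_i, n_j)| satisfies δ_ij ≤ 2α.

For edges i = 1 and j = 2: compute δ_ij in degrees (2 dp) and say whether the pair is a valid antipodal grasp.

δ = 72.02°, invalid

α = atan 0.6 = 30.96°;  2α = 61.93°
edge 1: e_1 = (+4.31, +1.65);  n_1 = (+0.3575, -0.9339)
edge 2: e_2 = (-2.77, +3.43);  n_2 = (+0.7780, +0.6283)
∠(n_1, n_2) = 107.98°
δ = |180° − 107.98°| = 72.02°
72.02° > 2α = 61.93°  →  invalid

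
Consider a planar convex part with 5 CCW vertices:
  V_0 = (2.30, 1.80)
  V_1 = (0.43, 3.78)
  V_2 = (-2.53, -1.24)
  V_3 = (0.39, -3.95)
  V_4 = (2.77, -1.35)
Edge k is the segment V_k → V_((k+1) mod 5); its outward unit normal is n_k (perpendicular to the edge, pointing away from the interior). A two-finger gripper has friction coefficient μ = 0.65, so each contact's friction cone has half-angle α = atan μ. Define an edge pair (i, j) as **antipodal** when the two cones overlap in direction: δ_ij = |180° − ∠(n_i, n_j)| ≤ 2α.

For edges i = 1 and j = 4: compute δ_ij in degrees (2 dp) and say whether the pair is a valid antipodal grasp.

α = atan 0.65 = 33.02°;  2α = 66.05°
edge 1: e_1 = (-2.96, -5.02);  n_1 = (-0.8614, +0.5079)
edge 4: e_4 = (-0.47, +3.15);  n_4 = (+0.9891, +0.1476)
∠(n_1, n_4) = 140.99°
δ = |180° − 140.99°| = 39.01°
39.01° ≤ 2α = 66.05°  →  valid

δ = 39.01°, valid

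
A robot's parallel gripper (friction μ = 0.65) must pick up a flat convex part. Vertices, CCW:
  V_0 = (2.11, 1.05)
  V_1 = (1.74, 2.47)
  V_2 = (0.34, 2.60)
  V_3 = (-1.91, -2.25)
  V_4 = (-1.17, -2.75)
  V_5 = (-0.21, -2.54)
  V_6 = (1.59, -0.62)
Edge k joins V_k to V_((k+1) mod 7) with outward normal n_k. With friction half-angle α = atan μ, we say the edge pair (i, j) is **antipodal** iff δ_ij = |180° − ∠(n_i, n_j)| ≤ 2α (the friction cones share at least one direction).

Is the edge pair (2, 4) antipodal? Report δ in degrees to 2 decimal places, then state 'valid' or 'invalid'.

α = atan 0.65 = 33.02°;  2α = 66.05°
edge 2: e_2 = (-2.25, -4.85);  n_2 = (-0.9071, +0.4208)
edge 4: e_4 = (+0.96, +0.21);  n_4 = (+0.2137, -0.9769)
∠(n_2, n_4) = 127.23°
δ = |180° − 127.23°| = 52.77°
52.77° ≤ 2α = 66.05°  →  valid

δ = 52.77°, valid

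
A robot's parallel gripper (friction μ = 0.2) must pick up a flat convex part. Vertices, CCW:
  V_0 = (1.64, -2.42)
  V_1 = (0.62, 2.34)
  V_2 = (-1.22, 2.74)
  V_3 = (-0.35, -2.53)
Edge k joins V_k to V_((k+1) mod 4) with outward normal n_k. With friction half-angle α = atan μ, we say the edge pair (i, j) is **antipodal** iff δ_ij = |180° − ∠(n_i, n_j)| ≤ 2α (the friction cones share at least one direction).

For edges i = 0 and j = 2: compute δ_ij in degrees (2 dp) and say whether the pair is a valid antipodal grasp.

α = atan 0.2 = 11.31°;  2α = 22.62°
edge 0: e_0 = (-1.02, +4.76);  n_0 = (+0.9778, +0.2095)
edge 2: e_2 = (+0.87, -5.27);  n_2 = (-0.9866, -0.1629)
∠(n_0, n_2) = 177.28°
δ = |180° − 177.28°| = 2.72°
2.72° ≤ 2α = 22.62°  →  valid

δ = 2.72°, valid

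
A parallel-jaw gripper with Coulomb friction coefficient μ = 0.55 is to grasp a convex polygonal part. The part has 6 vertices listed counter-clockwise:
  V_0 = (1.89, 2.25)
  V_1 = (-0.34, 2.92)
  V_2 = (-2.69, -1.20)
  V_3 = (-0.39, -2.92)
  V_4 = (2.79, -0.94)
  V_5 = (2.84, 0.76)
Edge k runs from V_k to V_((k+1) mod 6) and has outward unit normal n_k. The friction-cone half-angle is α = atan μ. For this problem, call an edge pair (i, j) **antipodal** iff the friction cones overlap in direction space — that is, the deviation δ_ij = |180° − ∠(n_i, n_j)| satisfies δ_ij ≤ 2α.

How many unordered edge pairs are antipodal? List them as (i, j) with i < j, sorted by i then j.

α = atan 0.55 = 28.81°;  2α = 57.62°
n_0 = (+0.2877, +0.9577)
n_1 = (-0.8686, +0.4955)
n_2 = (-0.5989, -0.8008)
n_3 = (+0.5286, -0.8489)
n_4 = (+0.9996, -0.0294)
n_5 = (+0.8432, +0.5376)
  (0,1): δ = 102.98°  ·
  (0,2): δ = 20.07°  ✓
  (0,3): δ = 48.63°  ✓
  (0,4): δ = 105.04°  ·
  (0,5): δ = 139.24°  ·
  (1,2): δ = 97.09°  ·
  (1,3): δ = 28.39°  ✓
  (1,4): δ = 28.02°  ✓
  (1,5): δ = 62.22°  ·
  (2,3): δ = 111.30°  ·
  (2,4): δ = 54.89°  ✓
  (2,5): δ = 20.69°  ✓
  (3,4): δ = 123.59°  ·
  (3,5): δ = 89.39°  ·
  (4,5): δ = 145.79°  ·
antipodal pairs: 6

count = 6; pairs: (0,2), (0,3), (1,3), (1,4), (2,4), (2,5)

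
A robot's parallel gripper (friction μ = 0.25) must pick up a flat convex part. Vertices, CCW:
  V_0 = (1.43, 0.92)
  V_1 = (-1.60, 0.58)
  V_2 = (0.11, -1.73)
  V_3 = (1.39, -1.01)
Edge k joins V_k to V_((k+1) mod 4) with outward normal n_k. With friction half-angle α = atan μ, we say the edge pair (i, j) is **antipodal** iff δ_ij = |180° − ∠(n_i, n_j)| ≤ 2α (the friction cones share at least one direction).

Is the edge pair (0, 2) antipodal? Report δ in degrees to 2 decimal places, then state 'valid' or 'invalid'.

α = atan 0.25 = 14.04°;  2α = 28.07°
edge 0: e_0 = (-3.03, -0.34);  n_0 = (-0.1115, +0.9938)
edge 2: e_2 = (+1.28, +0.72);  n_2 = (+0.4903, -0.8716)
∠(n_0, n_2) = 157.04°
δ = |180° − 157.04°| = 22.96°
22.96° ≤ 2α = 28.07°  →  valid

δ = 22.96°, valid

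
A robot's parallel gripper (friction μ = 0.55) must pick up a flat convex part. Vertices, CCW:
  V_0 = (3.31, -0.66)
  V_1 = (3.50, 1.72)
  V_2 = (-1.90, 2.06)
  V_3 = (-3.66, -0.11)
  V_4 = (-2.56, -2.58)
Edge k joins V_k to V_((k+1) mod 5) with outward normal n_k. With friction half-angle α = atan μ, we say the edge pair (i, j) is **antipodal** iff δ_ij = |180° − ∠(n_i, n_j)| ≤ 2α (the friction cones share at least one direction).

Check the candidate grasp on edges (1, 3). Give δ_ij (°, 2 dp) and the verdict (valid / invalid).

δ = 62.39°, invalid

α = atan 0.55 = 28.81°;  2α = 57.62°
edge 1: e_1 = (-5.40, +0.34);  n_1 = (+0.0628, +0.9980)
edge 3: e_3 = (+1.10, -2.47);  n_3 = (-0.9135, -0.4068)
∠(n_1, n_3) = 117.61°
δ = |180° − 117.61°| = 62.39°
62.39° > 2α = 57.62°  →  invalid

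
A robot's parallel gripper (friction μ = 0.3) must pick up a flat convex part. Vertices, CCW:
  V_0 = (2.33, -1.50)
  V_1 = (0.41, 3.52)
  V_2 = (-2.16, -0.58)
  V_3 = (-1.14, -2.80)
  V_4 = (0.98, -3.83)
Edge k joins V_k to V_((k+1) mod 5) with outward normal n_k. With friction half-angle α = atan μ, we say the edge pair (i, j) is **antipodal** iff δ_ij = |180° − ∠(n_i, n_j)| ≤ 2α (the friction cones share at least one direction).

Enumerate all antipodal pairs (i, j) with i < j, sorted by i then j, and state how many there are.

α = atan 0.3 = 16.70°;  2α = 33.40°
n_0 = (+0.9340, +0.3572)
n_1 = (-0.8473, +0.5311)
n_2 = (-0.9087, -0.4175)
n_3 = (-0.4370, -0.8995)
n_4 = (+0.8653, -0.5013)
  (0,1): δ = 53.01°  ·
  (0,2): δ = 3.75°  ✓
  (0,3): δ = 43.16°  ·
  (0,4): δ = 128.98°  ·
  (1,2): δ = 123.24°  ·
  (1,3): δ = 83.83°  ·
  (1,4): δ = 1.99°  ✓
  (2,3): δ = 140.59°  ·
  (2,4): δ = 54.76°  ·
  (3,4): δ = 94.18°  ·
antipodal pairs: 2

count = 2; pairs: (0,2), (1,4)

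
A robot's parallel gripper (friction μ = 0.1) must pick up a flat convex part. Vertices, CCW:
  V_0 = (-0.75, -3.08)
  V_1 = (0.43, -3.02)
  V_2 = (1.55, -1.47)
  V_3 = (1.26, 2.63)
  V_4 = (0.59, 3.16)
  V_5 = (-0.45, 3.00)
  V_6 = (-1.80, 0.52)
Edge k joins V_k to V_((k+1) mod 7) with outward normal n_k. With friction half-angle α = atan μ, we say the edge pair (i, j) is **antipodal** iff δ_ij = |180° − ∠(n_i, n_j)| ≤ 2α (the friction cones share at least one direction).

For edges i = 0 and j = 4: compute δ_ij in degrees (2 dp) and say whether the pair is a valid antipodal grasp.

α = atan 0.1 = 5.71°;  2α = 11.42°
edge 0: e_0 = (+1.18, +0.06);  n_0 = (+0.0508, -0.9987)
edge 4: e_4 = (-1.04, -0.16);  n_4 = (-0.1521, +0.9884)
∠(n_0, n_4) = 174.16°
δ = |180° − 174.16°| = 5.84°
5.84° ≤ 2α = 11.42°  →  valid

δ = 5.84°, valid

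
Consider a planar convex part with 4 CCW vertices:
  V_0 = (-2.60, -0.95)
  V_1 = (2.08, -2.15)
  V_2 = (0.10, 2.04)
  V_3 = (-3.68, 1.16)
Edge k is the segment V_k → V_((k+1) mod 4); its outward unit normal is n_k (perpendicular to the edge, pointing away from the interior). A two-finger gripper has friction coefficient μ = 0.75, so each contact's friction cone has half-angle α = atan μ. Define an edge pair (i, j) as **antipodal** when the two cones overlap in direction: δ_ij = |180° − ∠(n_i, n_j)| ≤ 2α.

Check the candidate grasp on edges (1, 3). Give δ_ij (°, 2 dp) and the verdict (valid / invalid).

δ = 1.81°, valid

α = atan 0.75 = 36.87°;  2α = 73.74°
edge 1: e_1 = (-1.98, +4.19);  n_1 = (+0.9041, +0.4273)
edge 3: e_3 = (+1.08, -2.11);  n_3 = (-0.8902, -0.4556)
∠(n_1, n_3) = 178.19°
δ = |180° − 178.19°| = 1.81°
1.81° ≤ 2α = 73.74°  →  valid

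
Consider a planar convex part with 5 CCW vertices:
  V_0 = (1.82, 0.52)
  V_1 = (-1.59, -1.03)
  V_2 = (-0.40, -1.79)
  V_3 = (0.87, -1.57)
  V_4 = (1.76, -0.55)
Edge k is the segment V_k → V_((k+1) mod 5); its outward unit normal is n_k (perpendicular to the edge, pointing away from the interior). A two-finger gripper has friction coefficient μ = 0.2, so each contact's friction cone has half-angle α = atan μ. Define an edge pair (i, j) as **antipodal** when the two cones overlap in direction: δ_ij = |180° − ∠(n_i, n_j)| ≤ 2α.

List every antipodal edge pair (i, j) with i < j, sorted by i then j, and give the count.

count = 1; pairs: (0,2)

α = atan 0.2 = 11.31°;  2α = 22.62°
n_0 = (-0.4138, +0.9104)
n_1 = (-0.5382, -0.8428)
n_2 = (+0.1707, -0.9853)
n_3 = (+0.7535, -0.6575)
n_4 = (+0.9984, -0.0560)
  (0,1): δ = 57.01°  ·
  (0,2): δ = 14.62°  ✓
  (0,3): δ = 24.45°  ·
  (0,4): δ = 62.35°  ·
  (1,2): δ = 137.61°  ·
  (1,3): δ = 98.54°  ·
  (1,4): δ = 60.64°  ·
  (2,3): δ = 140.93°  ·
  (2,4): δ = 103.04°  ·
  (3,4): δ = 142.10°  ·
antipodal pairs: 1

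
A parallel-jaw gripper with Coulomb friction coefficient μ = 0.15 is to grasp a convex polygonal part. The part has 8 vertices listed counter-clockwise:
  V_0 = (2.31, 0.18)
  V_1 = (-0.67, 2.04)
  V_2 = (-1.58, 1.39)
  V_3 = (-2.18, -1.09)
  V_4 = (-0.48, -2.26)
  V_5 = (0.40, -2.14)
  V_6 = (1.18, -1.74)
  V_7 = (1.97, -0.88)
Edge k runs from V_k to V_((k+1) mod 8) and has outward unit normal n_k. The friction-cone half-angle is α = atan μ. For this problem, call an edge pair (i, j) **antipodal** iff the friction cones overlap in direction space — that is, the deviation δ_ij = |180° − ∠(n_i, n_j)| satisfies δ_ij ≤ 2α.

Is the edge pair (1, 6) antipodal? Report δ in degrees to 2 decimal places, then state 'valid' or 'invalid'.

δ = 11.89°, valid

α = atan 0.15 = 8.53°;  2α = 17.06°
edge 1: e_1 = (-0.91, -0.65);  n_1 = (-0.5812, +0.8137)
edge 6: e_6 = (+0.79, +0.86);  n_6 = (+0.7364, -0.6765)
∠(n_1, n_6) = 168.11°
δ = |180° − 168.11°| = 11.89°
11.89° ≤ 2α = 17.06°  →  valid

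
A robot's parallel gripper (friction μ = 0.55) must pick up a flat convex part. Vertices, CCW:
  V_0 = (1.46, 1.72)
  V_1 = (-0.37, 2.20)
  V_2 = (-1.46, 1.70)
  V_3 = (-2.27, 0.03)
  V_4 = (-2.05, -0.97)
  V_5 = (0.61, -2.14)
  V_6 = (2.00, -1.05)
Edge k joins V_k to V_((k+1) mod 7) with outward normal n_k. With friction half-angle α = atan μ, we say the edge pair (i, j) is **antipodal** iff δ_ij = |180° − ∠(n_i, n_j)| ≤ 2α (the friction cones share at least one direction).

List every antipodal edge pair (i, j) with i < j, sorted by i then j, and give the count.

α = atan 0.55 = 28.81°;  2α = 57.62°
n_0 = (+0.2537, +0.9673)
n_1 = (-0.4169, +0.9089)
n_2 = (-0.8998, +0.4364)
n_3 = (-0.9766, -0.2149)
n_4 = (-0.4026, -0.9154)
n_5 = (+0.6171, -0.7869)
n_6 = (+0.9815, +0.1913)
  (0,1): δ = 140.66°  ·
  (0,2): δ = 101.18°  ·
  (0,3): δ = 62.90°  ·
  (0,4): δ = 9.04°  ✓
  (0,5): δ = 52.80°  ✓
  (0,6): δ = 115.73°  ·
  (1,2): δ = 140.52°  ·
  (1,3): δ = 102.23°  ·
  (1,4): δ = 48.38°  ✓
  (1,5): δ = 13.46°  ✓
  (1,6): δ = 76.39°  ·
  (2,3): δ = 141.72°  ·
  (2,4): δ = 87.87°  ·
  (2,5): δ = 26.02°  ✓
  (2,6): δ = 36.91°  ✓
  (3,4): δ = 126.15°  ·
  (3,5): δ = 64.30°  ·
  (3,6): δ = 1.38°  ✓
  (4,5): δ = 118.16°  ·
  (4,6): δ = 55.23°  ✓
  (5,6): δ = 117.07°  ·
antipodal pairs: 8

count = 8; pairs: (0,4), (0,5), (1,4), (1,5), (2,5), (2,6), (3,6), (4,6)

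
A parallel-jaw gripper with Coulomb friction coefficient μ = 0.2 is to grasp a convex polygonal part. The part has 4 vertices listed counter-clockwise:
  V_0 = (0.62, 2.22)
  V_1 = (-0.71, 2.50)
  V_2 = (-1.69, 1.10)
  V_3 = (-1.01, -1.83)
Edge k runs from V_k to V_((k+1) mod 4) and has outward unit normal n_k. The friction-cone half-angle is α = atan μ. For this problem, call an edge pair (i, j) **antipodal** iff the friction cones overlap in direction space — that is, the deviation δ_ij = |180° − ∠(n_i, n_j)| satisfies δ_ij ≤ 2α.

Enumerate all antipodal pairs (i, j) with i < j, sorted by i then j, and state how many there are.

count = 1; pairs: (1,3)

α = atan 0.2 = 11.31°;  2α = 22.62°
n_0 = (+0.2060, +0.9785)
n_1 = (-0.8192, +0.5735)
n_2 = (-0.9741, -0.2261)
n_3 = (+0.9277, -0.3734)
  (0,1): δ = 113.10°  ·
  (0,2): δ = 65.05°  ·
  (0,3): δ = 79.97°  ·
  (1,2): δ = 131.94°  ·
  (1,3): δ = 13.07°  ✓
  (2,3): δ = 34.99°  ·
antipodal pairs: 1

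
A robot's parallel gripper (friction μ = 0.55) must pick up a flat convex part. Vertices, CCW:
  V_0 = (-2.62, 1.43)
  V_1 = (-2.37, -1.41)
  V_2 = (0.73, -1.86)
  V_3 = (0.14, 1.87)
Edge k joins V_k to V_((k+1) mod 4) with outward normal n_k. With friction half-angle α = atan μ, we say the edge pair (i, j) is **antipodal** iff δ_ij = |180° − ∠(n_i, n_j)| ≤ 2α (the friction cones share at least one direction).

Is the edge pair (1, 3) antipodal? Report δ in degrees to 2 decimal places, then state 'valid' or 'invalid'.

δ = 17.32°, valid

α = atan 0.55 = 28.81°;  2α = 57.62°
edge 1: e_1 = (+3.10, -0.45);  n_1 = (-0.1437, -0.9896)
edge 3: e_3 = (-2.76, -0.44);  n_3 = (-0.1574, +0.9875)
∠(n_1, n_3) = 162.68°
δ = |180° − 162.68°| = 17.32°
17.32° ≤ 2α = 57.62°  →  valid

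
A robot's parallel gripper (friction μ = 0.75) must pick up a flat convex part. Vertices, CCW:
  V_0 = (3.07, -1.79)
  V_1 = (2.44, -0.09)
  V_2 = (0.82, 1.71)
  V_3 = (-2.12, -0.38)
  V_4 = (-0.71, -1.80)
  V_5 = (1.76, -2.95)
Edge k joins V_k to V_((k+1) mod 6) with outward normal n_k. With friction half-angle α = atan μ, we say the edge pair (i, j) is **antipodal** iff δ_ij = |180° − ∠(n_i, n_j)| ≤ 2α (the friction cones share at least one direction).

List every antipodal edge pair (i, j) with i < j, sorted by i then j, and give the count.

count = 6; pairs: (0,3), (0,4), (1,3), (1,4), (2,4), (2,5)

α = atan 0.75 = 36.87°;  2α = 73.74°
n_0 = (+0.9377, +0.3475)
n_1 = (+0.7433, +0.6690)
n_2 = (-0.5794, +0.8150)
n_3 = (-0.7096, -0.7046)
n_4 = (-0.4221, -0.9066)
n_5 = (+0.6629, -0.7487)
  (0,1): δ = 158.35°  ·
  (0,2): δ = 74.93°  ·
  (0,3): δ = 24.46°  ✓
  (0,4): δ = 44.70°  ✓
  (0,5): δ = 111.19°  ·
  (1,2): δ = 96.58°  ·
  (1,3): δ = 2.81°  ✓
  (1,4): δ = 23.05°  ✓
  (1,5): δ = 89.54°  ·
  (2,3): δ = 80.61°  ·
  (2,4): δ = 60.37°  ✓
  (2,5): δ = 6.12°  ✓
  (3,4): δ = 159.76°  ·
  (3,5): δ = 93.27°  ·
  (4,5): δ = 113.51°  ·
antipodal pairs: 6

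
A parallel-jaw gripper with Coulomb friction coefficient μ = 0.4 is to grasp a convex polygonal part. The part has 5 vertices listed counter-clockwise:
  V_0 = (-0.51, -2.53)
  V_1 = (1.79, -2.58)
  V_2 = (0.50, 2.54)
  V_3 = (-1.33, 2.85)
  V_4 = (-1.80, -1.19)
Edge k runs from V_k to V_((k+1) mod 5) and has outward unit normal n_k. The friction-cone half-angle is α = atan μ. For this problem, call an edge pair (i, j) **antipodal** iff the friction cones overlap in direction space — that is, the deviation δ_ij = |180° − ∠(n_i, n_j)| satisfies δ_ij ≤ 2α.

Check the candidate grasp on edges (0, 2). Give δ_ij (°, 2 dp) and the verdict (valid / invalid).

α = atan 0.4 = 21.80°;  2α = 43.60°
edge 0: e_0 = (+2.30, -0.05);  n_0 = (-0.0217, -0.9998)
edge 2: e_2 = (-1.83, +0.31);  n_2 = (+0.1670, +0.9860)
∠(n_0, n_2) = 171.63°
δ = |180° − 171.63°| = 8.37°
8.37° ≤ 2α = 43.60°  →  valid

δ = 8.37°, valid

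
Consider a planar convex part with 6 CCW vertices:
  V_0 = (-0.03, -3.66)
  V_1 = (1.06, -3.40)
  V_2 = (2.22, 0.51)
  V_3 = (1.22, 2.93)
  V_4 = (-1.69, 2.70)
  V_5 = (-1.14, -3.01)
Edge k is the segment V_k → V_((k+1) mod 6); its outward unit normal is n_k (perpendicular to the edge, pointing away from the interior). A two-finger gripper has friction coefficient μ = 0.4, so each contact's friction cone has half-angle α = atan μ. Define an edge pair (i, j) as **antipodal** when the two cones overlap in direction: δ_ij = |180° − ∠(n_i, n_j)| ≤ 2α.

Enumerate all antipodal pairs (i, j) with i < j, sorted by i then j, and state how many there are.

α = atan 0.4 = 21.80°;  2α = 43.60°
n_0 = (+0.2320, -0.9727)
n_1 = (+0.9587, -0.2844)
n_2 = (+0.9242, +0.3819)
n_3 = (-0.0788, +0.9969)
n_4 = (-0.9954, -0.0959)
n_5 = (-0.5053, -0.8629)
  (0,1): δ = 119.94°  ·
  (0,2): δ = 80.96°  ·
  (0,3): δ = 8.90°  ✓
  (0,4): δ = 82.09°  ·
  (0,5): δ = 136.23°  ·
  (1,2): δ = 141.02°  ·
  (1,3): δ = 68.96°  ·
  (1,4): δ = 22.03°  ✓
  (1,5): δ = 76.17°  ·
  (2,3): δ = 107.93°  ·
  (2,4): δ = 16.95°  ✓
  (2,5): δ = 37.20°  ✓
  (3,4): δ = 89.02°  ·
  (3,5): δ = 34.87°  ✓
  (4,5): δ = 125.85°  ·
antipodal pairs: 5

count = 5; pairs: (0,3), (1,4), (2,4), (2,5), (3,5)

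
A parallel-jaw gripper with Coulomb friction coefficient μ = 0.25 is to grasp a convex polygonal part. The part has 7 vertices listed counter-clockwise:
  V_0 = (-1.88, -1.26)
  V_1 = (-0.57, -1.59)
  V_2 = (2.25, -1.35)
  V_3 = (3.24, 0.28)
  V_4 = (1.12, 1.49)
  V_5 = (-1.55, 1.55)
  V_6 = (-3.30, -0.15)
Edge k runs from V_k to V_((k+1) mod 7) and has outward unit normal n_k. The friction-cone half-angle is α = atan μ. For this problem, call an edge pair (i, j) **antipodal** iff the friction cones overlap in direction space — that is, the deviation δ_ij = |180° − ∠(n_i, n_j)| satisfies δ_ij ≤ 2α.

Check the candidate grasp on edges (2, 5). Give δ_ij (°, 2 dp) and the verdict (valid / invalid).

α = atan 0.25 = 14.04°;  2α = 28.07°
edge 2: e_2 = (+0.99, +1.63);  n_2 = (+0.8547, -0.5191)
edge 5: e_5 = (-1.75, -1.70);  n_5 = (-0.6968, +0.7173)
∠(n_2, n_5) = 165.44°
δ = |180° − 165.44°| = 14.56°
14.56° ≤ 2α = 28.07°  →  valid

δ = 14.56°, valid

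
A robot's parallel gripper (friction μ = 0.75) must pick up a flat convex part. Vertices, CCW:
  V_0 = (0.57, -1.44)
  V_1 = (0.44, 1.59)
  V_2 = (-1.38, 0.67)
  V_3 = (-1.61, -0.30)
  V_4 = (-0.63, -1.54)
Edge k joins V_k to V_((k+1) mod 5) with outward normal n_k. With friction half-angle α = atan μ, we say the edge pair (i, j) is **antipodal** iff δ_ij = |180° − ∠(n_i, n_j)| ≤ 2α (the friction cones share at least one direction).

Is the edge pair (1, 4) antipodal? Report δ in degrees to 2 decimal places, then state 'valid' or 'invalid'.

α = atan 0.75 = 36.87°;  2α = 73.74°
edge 1: e_1 = (-1.82, -0.92);  n_1 = (-0.4511, +0.8925)
edge 4: e_4 = (+1.20, +0.10);  n_4 = (+0.0830, -0.9965)
∠(n_1, n_4) = 157.95°
δ = |180° − 157.95°| = 22.05°
22.05° ≤ 2α = 73.74°  →  valid

δ = 22.05°, valid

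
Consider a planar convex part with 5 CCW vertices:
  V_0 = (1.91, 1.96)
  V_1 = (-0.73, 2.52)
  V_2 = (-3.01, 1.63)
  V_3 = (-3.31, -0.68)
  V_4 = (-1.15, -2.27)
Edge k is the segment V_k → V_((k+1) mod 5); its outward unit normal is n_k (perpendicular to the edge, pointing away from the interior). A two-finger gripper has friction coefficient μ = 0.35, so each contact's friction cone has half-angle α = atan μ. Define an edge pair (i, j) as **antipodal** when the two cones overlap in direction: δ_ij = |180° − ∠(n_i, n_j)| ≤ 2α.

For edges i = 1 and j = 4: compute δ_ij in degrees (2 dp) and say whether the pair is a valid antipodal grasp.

δ = 32.79°, valid

α = atan 0.35 = 19.29°;  2α = 38.58°
edge 1: e_1 = (-2.28, -0.89);  n_1 = (-0.3636, +0.9315)
edge 4: e_4 = (+3.06, +4.23);  n_4 = (+0.8102, -0.5861)
∠(n_1, n_4) = 147.21°
δ = |180° − 147.21°| = 32.79°
32.79° ≤ 2α = 38.58°  →  valid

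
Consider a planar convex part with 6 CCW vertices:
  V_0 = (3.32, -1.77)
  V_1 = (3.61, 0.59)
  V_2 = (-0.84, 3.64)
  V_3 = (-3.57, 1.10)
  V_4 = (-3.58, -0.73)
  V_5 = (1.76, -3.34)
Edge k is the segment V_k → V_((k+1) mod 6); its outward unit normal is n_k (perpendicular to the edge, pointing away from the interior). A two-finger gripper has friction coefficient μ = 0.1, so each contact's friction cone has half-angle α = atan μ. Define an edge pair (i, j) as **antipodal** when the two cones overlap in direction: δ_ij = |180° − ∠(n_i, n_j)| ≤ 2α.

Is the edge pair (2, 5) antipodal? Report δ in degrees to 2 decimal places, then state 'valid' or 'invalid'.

δ = 2.25°, valid

α = atan 0.1 = 5.71°;  2α = 11.42°
edge 2: e_2 = (-2.73, -2.54);  n_2 = (-0.6812, +0.7321)
edge 5: e_5 = (+1.56, +1.57);  n_5 = (+0.7094, -0.7048)
∠(n_2, n_5) = 177.75°
δ = |180° − 177.75°| = 2.25°
2.25° ≤ 2α = 11.42°  →  valid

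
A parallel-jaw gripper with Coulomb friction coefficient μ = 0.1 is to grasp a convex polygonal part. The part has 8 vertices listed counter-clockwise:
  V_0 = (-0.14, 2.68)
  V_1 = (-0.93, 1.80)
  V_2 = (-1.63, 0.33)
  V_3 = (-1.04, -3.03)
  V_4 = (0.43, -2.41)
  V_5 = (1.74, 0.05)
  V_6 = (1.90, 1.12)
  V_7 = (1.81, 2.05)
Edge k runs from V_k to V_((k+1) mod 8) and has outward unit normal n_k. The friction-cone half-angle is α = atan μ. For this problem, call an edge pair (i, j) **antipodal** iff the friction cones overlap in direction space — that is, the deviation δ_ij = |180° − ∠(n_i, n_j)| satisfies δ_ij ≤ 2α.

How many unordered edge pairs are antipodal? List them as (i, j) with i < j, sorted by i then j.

α = atan 0.1 = 5.71°;  2α = 11.42°
n_0 = (-0.7441, +0.6680)
n_1 = (-0.9029, +0.4299)
n_2 = (-0.9849, -0.1729)
n_3 = (+0.3886, -0.9214)
n_4 = (+0.8827, -0.4700)
n_5 = (+0.9890, -0.1479)
n_6 = (+0.9954, +0.0963)
n_7 = (+0.3074, +0.9516)
  (0,1): δ = 163.55°  ·
  (0,2): δ = 128.13°  ·
  (0,3): δ = 25.22°  ·
  (0,4): δ = 13.88°  ·
  (0,5): δ = 33.41°  ·
  (0,6): δ = 47.44°  ·
  (0,7): δ = 114.01°  ·
  (1,2): δ = 144.58°  ·
  (1,3): δ = 41.67°  ·
  (1,4): δ = 2.57°  ✓
  (1,5): δ = 16.96°  ·
  (1,6): δ = 30.99°  ·
  (1,7): δ = 97.56°  ·
  (2,3): δ = 77.09°  ·
  (2,4): δ = 38.00°  ·
  (2,5): δ = 18.46°  ·
  (2,6): δ = 4.43°  ✓
  (2,7): δ = 62.14°  ·
  (3,4): δ = 140.90°  ·
  (3,5): δ = 121.37°  ·
  (3,6): δ = 107.34°  ·
  (3,7): δ = 40.77°  ·
  (4,5): δ = 160.47°  ·
  (4,6): δ = 146.44°  ·
  (4,7): δ = 79.87°  ·
  (5,6): δ = 165.97°  ·
  (5,7): δ = 99.40°  ·
  (6,7): δ = 113.43°  ·
antipodal pairs: 2

count = 2; pairs: (1,4), (2,6)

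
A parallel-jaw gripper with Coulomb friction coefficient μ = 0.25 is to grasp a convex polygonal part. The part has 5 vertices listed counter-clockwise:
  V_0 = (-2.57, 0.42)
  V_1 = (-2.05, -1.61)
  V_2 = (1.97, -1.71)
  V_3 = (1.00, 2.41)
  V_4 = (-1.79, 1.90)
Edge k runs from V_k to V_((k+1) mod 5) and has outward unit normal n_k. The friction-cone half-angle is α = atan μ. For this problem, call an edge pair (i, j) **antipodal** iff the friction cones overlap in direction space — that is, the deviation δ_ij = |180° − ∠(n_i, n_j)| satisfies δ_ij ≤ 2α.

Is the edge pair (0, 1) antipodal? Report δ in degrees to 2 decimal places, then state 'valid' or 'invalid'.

δ = 105.79°, invalid

α = atan 0.25 = 14.04°;  2α = 28.07°
edge 0: e_0 = (+0.52, -2.03);  n_0 = (-0.9687, -0.2481)
edge 1: e_1 = (+4.02, -0.10);  n_1 = (-0.0249, -0.9997)
∠(n_0, n_1) = 74.21°
δ = |180° − 74.21°| = 105.79°
105.79° > 2α = 28.07°  →  invalid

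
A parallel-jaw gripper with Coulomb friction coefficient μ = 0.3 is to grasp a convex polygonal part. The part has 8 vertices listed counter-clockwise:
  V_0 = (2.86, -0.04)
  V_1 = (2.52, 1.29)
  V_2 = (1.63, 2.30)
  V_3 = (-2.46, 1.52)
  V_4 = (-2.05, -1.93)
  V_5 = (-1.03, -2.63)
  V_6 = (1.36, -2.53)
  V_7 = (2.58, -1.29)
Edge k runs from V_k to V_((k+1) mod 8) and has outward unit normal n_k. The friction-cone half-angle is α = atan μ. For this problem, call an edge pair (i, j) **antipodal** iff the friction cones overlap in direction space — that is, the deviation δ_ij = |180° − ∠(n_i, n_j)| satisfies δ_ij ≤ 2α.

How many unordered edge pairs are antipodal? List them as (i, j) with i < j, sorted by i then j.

count = 4; pairs: (0,3), (1,4), (2,5), (3,7)

α = atan 0.3 = 16.70°;  2α = 33.40°
n_0 = (+0.9688, +0.2477)
n_1 = (+0.7503, +0.6611)
n_2 = (-0.1873, +0.9823)
n_3 = (-0.9930, -0.1180)
n_4 = (-0.5658, -0.8245)
n_5 = (+0.0418, -0.9991)
n_6 = (+0.7128, -0.7013)
n_7 = (+0.9758, -0.2186)
  (0,1): δ = 152.95°  ·
  (0,2): δ = 93.54°  ·
  (0,3): δ = 7.56°  ✓
  (0,4): δ = 41.20°  ·
  (0,5): δ = 78.06°  ·
  (0,6): δ = 121.13°  ·
  (0,7): δ = 153.03°  ·
  (1,2): δ = 120.59°  ·
  (1,3): δ = 34.61°  ·
  (1,4): δ = 14.15°  ✓
  (1,5): δ = 51.01°  ·
  (1,6): δ = 94.08°  ·
  (1,7): δ = 125.99°  ·
  (2,3): δ = 94.02°  ·
  (2,4): δ = 45.26°  ·
  (2,5): δ = 8.40°  ✓
  (2,6): δ = 34.67°  ·
  (2,7): δ = 66.58°  ·
  (3,4): δ = 131.24°  ·
  (3,5): δ = 94.38°  ·
  (3,6): δ = 51.31°  ·
  (3,7): δ = 19.40°  ✓
  (4,5): δ = 143.14°  ·
  (4,6): δ = 100.07°  ·
  (4,7): δ = 68.17°  ·
  (5,6): δ = 136.93°  ·
  (5,7): δ = 105.02°  ·
  (6,7): δ = 148.09°  ·
antipodal pairs: 4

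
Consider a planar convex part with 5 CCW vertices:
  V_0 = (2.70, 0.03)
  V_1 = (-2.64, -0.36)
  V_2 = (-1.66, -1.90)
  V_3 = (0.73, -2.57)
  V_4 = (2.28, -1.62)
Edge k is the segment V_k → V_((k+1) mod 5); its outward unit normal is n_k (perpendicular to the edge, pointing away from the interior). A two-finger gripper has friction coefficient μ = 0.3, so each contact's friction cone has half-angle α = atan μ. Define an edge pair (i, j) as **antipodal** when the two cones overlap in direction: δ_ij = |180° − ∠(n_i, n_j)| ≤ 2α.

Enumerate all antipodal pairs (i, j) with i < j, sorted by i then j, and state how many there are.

α = atan 0.3 = 16.70°;  2α = 33.40°
n_0 = (-0.0728, +0.9973)
n_1 = (-0.8437, -0.5369)
n_2 = (-0.2699, -0.9629)
n_3 = (+0.5226, -0.8526)
n_4 = (+0.9691, -0.2467)
  (0,1): δ = 61.71°  ·
  (0,2): δ = 19.84°  ✓
  (0,3): δ = 27.33°  ✓
  (0,4): δ = 71.54°  ·
  (1,2): δ = 138.13°  ·
  (1,3): δ = 90.97°  ·
  (1,4): δ = 46.75°  ·
  (2,3): δ = 132.84°  ·
  (2,4): δ = 88.62°  ·
  (3,4): δ = 135.79°  ·
antipodal pairs: 2

count = 2; pairs: (0,2), (0,3)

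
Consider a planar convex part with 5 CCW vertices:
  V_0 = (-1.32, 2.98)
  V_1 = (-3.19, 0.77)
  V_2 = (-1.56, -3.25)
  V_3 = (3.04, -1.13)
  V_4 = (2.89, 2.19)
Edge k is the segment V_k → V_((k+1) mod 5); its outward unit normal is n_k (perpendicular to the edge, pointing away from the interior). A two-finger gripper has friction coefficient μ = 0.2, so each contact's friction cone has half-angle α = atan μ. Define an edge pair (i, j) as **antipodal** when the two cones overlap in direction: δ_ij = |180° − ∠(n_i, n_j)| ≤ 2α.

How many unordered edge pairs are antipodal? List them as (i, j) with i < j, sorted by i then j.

count = 1; pairs: (1,3)

α = atan 0.2 = 11.31°;  2α = 22.62°
n_0 = (-0.7634, +0.6459)
n_1 = (-0.9267, -0.3758)
n_2 = (+0.4186, -0.9082)
n_3 = (+0.9990, +0.0451)
n_4 = (+0.1844, +0.9828)
  (0,1): δ = 117.69°  ·
  (0,2): δ = 25.02°  ·
  (0,3): δ = 42.82°  ·
  (0,4): δ = 119.61°  ·
  (1,2): δ = 87.33°  ·
  (1,3): δ = 19.48°  ✓
  (1,4): δ = 57.30°  ·
  (2,3): δ = 112.16°  ·
  (2,4): δ = 35.37°  ·
  (3,4): δ = 103.21°  ·
antipodal pairs: 1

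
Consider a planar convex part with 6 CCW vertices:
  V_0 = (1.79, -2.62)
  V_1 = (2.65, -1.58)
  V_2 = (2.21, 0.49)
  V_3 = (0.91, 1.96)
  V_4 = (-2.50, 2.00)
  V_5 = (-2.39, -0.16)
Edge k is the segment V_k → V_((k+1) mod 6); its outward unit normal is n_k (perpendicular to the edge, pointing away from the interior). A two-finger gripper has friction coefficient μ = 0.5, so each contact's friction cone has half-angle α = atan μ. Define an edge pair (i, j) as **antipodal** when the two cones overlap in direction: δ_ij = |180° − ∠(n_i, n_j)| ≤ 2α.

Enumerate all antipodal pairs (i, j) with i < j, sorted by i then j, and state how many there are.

α = atan 0.5 = 26.57°;  2α = 53.13°
n_0 = (+0.7706, -0.6373)
n_1 = (+0.9781, +0.2079)
n_2 = (+0.7491, +0.6625)
n_3 = (+0.0117, +0.9999)
n_4 = (-0.9987, -0.0509)
n_5 = (-0.5072, -0.8618)
  (0,1): δ = 128.41°  ·
  (0,2): δ = 98.92°  ·
  (0,3): δ = 51.08°  ✓
  (0,4): δ = 42.50°  ✓
  (0,5): δ = 99.11°  ·
  (1,2): δ = 150.51°  ·
  (1,3): δ = 102.67°  ·
  (1,4): δ = 9.08°  ✓
  (1,5): δ = 47.52°  ✓
  (2,3): δ = 132.16°  ·
  (2,4): δ = 38.57°  ✓
  (2,5): δ = 18.03°  ✓
  (3,4): δ = 86.41°  ·
  (3,5): δ = 29.81°  ✓
  (4,5): δ = 123.39°  ·
antipodal pairs: 7

count = 7; pairs: (0,3), (0,4), (1,4), (1,5), (2,4), (2,5), (3,5)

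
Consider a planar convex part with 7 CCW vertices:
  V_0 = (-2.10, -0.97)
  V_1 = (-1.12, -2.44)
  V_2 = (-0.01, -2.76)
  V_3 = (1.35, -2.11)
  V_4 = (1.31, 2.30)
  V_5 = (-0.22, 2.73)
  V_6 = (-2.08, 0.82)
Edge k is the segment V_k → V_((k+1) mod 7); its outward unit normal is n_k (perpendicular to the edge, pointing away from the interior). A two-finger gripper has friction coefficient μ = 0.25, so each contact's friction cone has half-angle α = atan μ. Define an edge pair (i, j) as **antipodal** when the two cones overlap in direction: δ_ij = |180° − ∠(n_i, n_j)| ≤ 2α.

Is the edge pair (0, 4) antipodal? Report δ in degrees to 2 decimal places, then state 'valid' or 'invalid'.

α = atan 0.25 = 14.04°;  2α = 28.07°
edge 0: e_0 = (+0.98, -1.47);  n_0 = (-0.8321, -0.5547)
edge 4: e_4 = (-1.53, +0.43);  n_4 = (+0.2706, +0.9627)
∠(n_0, n_4) = 139.39°
δ = |180° − 139.39°| = 40.61°
40.61° > 2α = 28.07°  →  invalid

δ = 40.61°, invalid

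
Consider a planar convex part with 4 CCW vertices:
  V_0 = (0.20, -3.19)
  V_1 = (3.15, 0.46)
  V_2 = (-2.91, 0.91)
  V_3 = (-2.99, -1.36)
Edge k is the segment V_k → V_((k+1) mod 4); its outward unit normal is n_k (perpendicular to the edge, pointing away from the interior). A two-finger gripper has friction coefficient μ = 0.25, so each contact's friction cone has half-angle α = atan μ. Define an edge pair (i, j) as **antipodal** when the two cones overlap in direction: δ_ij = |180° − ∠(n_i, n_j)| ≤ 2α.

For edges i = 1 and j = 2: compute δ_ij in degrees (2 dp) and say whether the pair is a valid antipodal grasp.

δ = 87.77°, invalid

α = atan 0.25 = 14.04°;  2α = 28.07°
edge 1: e_1 = (-6.06, +0.45);  n_1 = (+0.0741, +0.9973)
edge 2: e_2 = (-0.08, -2.27);  n_2 = (-0.9994, +0.0352)
∠(n_1, n_2) = 92.23°
δ = |180° − 92.23°| = 87.77°
87.77° > 2α = 28.07°  →  invalid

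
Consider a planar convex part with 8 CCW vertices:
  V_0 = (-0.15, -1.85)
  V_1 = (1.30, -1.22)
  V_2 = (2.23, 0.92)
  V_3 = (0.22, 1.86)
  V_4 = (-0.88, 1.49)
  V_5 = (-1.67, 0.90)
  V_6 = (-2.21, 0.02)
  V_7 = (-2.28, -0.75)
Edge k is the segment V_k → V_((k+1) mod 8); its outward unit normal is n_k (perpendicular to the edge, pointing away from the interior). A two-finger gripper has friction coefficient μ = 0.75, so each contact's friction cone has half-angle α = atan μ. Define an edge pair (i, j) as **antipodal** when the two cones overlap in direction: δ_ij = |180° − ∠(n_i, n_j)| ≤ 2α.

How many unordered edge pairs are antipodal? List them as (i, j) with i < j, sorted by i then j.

α = atan 0.75 = 36.87°;  2α = 73.74°
n_0 = (+0.3985, -0.9172)
n_1 = (+0.9171, -0.3986)
n_2 = (+0.4236, +0.9058)
n_3 = (-0.3188, +0.9478)
n_4 = (-0.5984, +0.8012)
n_5 = (-0.8523, +0.5230)
n_6 = (-0.9959, +0.0905)
n_7 = (-0.4589, -0.8885)
  (0,1): δ = 136.97°  ·
  (0,2): δ = 48.55°  ✓
  (0,3): δ = 4.89°  ✓
  (0,4): δ = 13.27°  ✓
  (0,5): δ = 34.98°  ✓
  (0,6): δ = 61.32°  ✓
  (0,7): δ = 129.20°  ·
  (1,2): δ = 91.57°  ·
  (1,3): δ = 47.92°  ✓
  (1,4): δ = 29.76°  ✓
  (1,5): δ = 8.05°  ✓
  (1,6): δ = 18.29°  ✓
  (1,7): δ = 86.18°  ·
  (2,3): δ = 136.35°  ·
  (2,4): δ = 118.18°  ·
  (2,5): δ = 96.47°  ·
  (2,6): δ = 70.13°  ✓
  (2,7): δ = 2.25°  ✓
  (3,4): δ = 161.84°  ·
  (3,5): δ = 140.13°  ·
  (3,6): δ = 113.79°  ·
  (3,7): δ = 45.90°  ✓
  (4,5): δ = 158.29°  ·
  (4,6): δ = 131.95°  ·
  (4,7): δ = 64.07°  ✓
  (5,6): δ = 153.66°  ·
  (5,7): δ = 85.78°  ·
  (6,7): δ = 112.12°  ·
antipodal pairs: 13

count = 13; pairs: (0,2), (0,3), (0,4), (0,5), (0,6), (1,3), (1,4), (1,5), (1,6), (2,6), (2,7), (3,7), (4,7)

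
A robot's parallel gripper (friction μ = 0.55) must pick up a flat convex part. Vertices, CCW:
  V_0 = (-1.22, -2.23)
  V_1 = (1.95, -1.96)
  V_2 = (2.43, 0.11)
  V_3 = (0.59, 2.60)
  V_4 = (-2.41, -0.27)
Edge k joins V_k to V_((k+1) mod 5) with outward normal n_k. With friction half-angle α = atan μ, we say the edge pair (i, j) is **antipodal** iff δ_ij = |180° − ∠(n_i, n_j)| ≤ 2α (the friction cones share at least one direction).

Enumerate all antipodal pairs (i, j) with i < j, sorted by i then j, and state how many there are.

count = 4; pairs: (0,3), (1,3), (1,4), (2,4)

α = atan 0.55 = 28.81°;  2α = 57.62°
n_0 = (+0.0849, -0.9964)
n_1 = (+0.9742, -0.2259)
n_2 = (+0.8042, +0.5943)
n_3 = (-0.6913, +0.7226)
n_4 = (-0.8548, -0.5190)
  (0,1): δ = 107.92°  ·
  (0,2): δ = 58.41°  ·
  (0,3): δ = 38.86°  ✓
  (0,4): δ = 116.40°  ·
  (1,2): δ = 130.48°  ·
  (1,3): δ = 33.21°  ✓
  (1,4): δ = 44.32°  ✓
  (2,3): δ = 82.73°  ·
  (2,4): δ = 5.20°  ✓
  (3,4): δ = 102.47°  ·
antipodal pairs: 4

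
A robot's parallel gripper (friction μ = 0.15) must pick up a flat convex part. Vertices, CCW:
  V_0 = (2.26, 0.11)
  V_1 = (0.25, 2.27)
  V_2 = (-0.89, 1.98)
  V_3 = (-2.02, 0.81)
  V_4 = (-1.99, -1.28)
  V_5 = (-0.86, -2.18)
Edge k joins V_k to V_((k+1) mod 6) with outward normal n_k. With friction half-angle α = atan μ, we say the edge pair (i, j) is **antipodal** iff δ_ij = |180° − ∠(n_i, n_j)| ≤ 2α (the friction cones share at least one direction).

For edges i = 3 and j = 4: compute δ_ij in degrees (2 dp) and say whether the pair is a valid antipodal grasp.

α = atan 0.15 = 8.53°;  2α = 17.06°
edge 3: e_3 = (+0.03, -2.09);  n_3 = (-0.9999, -0.0144)
edge 4: e_4 = (+1.13, -0.90);  n_4 = (-0.6230, -0.7822)
∠(n_3, n_4) = 50.64°
δ = |180° − 50.64°| = 129.36°
129.36° > 2α = 17.06°  →  invalid

δ = 129.36°, invalid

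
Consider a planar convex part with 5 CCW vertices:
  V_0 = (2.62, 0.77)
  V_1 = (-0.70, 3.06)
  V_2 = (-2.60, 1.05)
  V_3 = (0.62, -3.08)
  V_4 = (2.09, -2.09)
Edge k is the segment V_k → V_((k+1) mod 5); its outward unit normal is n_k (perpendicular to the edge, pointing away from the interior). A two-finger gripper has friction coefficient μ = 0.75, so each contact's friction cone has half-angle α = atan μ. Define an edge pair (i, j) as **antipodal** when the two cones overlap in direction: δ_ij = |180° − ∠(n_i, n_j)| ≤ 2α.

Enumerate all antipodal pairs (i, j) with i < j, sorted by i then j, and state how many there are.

α = atan 0.75 = 36.87°;  2α = 73.74°
n_0 = (+0.5678, +0.8232)
n_1 = (-0.7267, +0.6869)
n_2 = (-0.7886, -0.6149)
n_3 = (+0.5586, -0.8294)
n_4 = (+0.9833, -0.1822)
  (0,1): δ = 98.79°  ·
  (0,2): δ = 17.46°  ✓
  (0,3): δ = 68.56°  ✓
  (0,4): δ = 114.10°  ·
  (1,2): δ = 98.67°  ·
  (1,3): δ = 12.65°  ✓
  (1,4): δ = 32.89°  ✓
  (2,3): δ = 93.98°  ·
  (2,4): δ = 48.44°  ✓
  (3,4): δ = 134.46°  ·
antipodal pairs: 5

count = 5; pairs: (0,2), (0,3), (1,3), (1,4), (2,4)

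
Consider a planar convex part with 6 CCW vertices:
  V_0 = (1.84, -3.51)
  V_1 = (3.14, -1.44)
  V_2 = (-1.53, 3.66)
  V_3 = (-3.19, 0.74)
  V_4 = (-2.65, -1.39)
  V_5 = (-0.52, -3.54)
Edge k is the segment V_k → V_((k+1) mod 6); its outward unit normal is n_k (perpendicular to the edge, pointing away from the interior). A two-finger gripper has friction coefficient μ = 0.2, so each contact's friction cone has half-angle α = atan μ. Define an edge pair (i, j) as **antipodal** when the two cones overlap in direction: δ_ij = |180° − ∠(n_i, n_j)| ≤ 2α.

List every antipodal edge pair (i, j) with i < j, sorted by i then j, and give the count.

count = 2; pairs: (0,2), (1,4)

α = atan 0.2 = 11.31°;  2α = 22.62°
n_0 = (+0.8468, -0.5318)
n_1 = (+0.7375, +0.6753)
n_2 = (-0.8693, +0.4942)
n_3 = (-0.9693, -0.2457)
n_4 = (-0.7104, -0.7038)
n_5 = (+0.0127, -0.9999)
  (0,1): δ = 105.39°  ·
  (0,2): δ = 2.51°  ✓
  (0,3): δ = 46.36°  ·
  (0,4): δ = 76.86°  ·
  (0,5): δ = 122.86°  ·
  (1,2): δ = 72.10°  ·
  (1,3): δ = 28.25°  ·
  (1,4): δ = 2.25°  ✓
  (1,5): δ = 48.25°  ·
  (2,3): δ = 136.16°  ·
  (2,4): δ = 105.65°  ·
  (2,5): δ = 59.65°  ·
  (3,4): δ = 149.49°  ·
  (3,5): δ = 103.50°  ·
  (4,5): δ = 134.00°  ·
antipodal pairs: 2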